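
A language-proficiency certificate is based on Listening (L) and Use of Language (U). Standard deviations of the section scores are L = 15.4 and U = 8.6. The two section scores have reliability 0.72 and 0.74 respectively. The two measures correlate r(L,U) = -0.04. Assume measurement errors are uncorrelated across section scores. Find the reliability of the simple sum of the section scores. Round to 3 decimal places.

Var(L+U) = 15.4² + 8.6² + 2·[15.4·8.6·(-0.04)] = 311.12 − 10.5952 = 300.525.
Because errors are independent across components, Cov(Tᵢ,Tⱼ) = Cov(Xᵢ,Xⱼ); the off-diagonal part of the true-score variance is the same as above.
True-score variance = [15.4²·0.72 + 8.6²·0.74] − 10.5952 = 225.486 − 10.5952 = 214.89.
Reliability = 214.89 / 300.525 = 0.715.

0.715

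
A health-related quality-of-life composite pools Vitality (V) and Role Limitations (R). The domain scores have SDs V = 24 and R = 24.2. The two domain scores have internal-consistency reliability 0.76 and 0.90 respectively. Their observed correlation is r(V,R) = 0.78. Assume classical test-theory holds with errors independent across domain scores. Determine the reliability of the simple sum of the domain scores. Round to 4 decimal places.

Var(V+R) = 24² + 24.2² + 2·[24·24.2·0.78] = 1161.64 + 906.048 = 2067.69.
Because errors are independent across components, Cov(Tᵢ,Tⱼ) = Cov(Xᵢ,Xⱼ); the off-diagonal part of the true-score variance is the same as above.
True-score variance = [24²·0.76 + 24.2²·0.90] + 906.048 = 964.836 + 906.048 = 1870.88.
Reliability = 1870.88 / 2067.69 = 0.9048.

0.9048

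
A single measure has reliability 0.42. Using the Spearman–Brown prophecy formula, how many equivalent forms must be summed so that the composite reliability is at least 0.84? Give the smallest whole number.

k ≥ ρ*(1−ρ₁)/(ρ₁(1−ρ*)) = 0.84·0.58 / (0.42·0.16) = 7.250.
Smallest integer k = 8.

8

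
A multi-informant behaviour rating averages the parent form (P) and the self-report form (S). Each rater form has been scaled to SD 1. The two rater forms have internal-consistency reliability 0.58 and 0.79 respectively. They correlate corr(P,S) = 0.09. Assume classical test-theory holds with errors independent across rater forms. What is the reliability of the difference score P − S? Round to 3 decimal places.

0.654

Var(P−S) = 1 + 1 − 2·0.09 = 2 − 0.18 = 1.82.
With uncorrelated errors the cross-covariances are all true-score covariance, so they carry over unchanged; only the diagonal terms shrink to ρᵢσᵢ².
True-score variance = [0.58 + 0.79] − 0.18 = 1.37 − 0.18 = 1.19.
Reliability = 1.19 / 1.82 = 0.654.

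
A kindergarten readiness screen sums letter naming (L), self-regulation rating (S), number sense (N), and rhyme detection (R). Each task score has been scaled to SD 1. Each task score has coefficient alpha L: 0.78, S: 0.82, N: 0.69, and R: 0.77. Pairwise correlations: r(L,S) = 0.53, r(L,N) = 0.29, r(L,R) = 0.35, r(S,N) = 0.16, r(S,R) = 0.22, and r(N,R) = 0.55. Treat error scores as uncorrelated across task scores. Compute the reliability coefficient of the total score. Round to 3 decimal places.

0.885

Var(L+S+N+R) = 4 + 2·[0.53 + 0.29 + 0.35 + 0.16 + 0.22 + 0.55] = 4 + 4.2 = 8.2.
Because errors are independent across components, Cov(Tᵢ,Tⱼ) = Cov(Xᵢ,Xⱼ); the off-diagonal part of the true-score variance is the same as above.
True-score variance = [0.78 + 0.82 + 0.69 + 0.77] + 4.2 = 3.06 + 4.2 = 7.26.
Reliability = 7.26 / 8.2 = 0.885.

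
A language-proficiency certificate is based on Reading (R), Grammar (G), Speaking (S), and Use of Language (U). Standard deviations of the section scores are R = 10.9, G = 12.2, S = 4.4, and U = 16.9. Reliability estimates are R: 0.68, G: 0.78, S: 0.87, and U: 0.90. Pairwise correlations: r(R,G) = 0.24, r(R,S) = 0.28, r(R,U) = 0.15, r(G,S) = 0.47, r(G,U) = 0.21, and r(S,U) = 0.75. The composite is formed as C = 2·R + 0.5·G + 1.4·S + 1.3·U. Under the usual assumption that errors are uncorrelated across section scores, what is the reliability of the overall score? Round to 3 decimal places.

0.867

Var(C) = 2²·10.9² + 0.5²·12.2² + 1.4²·4.4² + 1.3²·16.9² + 2·[10.9·12.2·0.24 + 2.8·10.9·4.4·0.28 + 2.6·10.9·16.9·0.15 + 0.7·12.2·4.4·0.47 + 0.65·12.2·16.9·0.21 + 1.82·4.4·16.9·0.75] = 1033.08 + 577.327 = 1610.4.
With uncorrelated errors the cross-covariances are all true-score covariance, so they carry over unchanged; only the diagonal terms shrink to ρᵢσᵢ².
True-score variance = [2²·10.9²·0.68 + 0.5²·12.2²·0.78 + 1.4²·4.4²·0.87 + 1.3²·16.9²·0.90] + 577.327 = 819.612 + 577.327 = 1396.94.
Reliability = 1396.94 / 1610.4 = 0.867.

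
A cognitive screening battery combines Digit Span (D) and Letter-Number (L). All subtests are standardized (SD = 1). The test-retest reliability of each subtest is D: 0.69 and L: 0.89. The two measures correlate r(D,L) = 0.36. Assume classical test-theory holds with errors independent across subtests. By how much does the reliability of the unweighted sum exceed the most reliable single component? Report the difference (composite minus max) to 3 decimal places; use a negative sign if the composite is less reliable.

-0.044

Var(sum) = 2 + 0.72 = 2.72; true-score variance = 1.58 + 0.72 = 2.3; composite reliability = 0.8456.
Max component reliability = 0.8900.
Difference = 0.8456 − 0.8900 = -0.044.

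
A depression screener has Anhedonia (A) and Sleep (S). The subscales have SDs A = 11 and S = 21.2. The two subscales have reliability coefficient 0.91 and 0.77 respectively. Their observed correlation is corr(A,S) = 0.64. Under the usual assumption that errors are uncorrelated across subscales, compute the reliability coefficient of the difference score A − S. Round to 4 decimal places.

Var(A−S) = 11² + 21.2² − 2·11·21.2·0.64 = 570.44 − 298.496 = 271.944.
Under uncorrelated errors the observed covariances equal the true-score covariances, so only the own-variance terms attenuate.
True-score variance = [11²·0.91 + 21.2²·0.77] − 298.496 = 456.179 − 298.496 = 157.683.
Reliability = 157.683 / 271.944 = 0.5798.

0.5798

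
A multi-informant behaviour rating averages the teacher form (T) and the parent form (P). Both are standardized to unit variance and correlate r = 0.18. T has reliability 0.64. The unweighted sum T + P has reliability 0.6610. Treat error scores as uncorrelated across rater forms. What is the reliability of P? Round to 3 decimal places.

0.560

Var(T+P) = 2 + 2·0.18 = 2.360.
True-score variance = ρ_T + ρ_P + 2·0.18, so 0.6610 = (0.64 + ρ_P + 0.36) / 2.360.
ρ_P = 0.6610·2.360 − 0.64 − 0.36 = 0.560.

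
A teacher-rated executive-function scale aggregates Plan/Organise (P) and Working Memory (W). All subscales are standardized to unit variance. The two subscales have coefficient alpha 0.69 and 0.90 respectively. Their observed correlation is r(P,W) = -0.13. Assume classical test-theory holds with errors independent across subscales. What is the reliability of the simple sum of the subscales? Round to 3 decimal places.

0.764

Var(P+W) = 2 + 2·[(-0.13)] = 2 − 0.26 = 1.74.
Because errors are independent across components, Cov(Tᵢ,Tⱼ) = Cov(Xᵢ,Xⱼ); the off-diagonal part of the true-score variance is the same as above.
True-score variance = [0.69 + 0.90] − 0.26 = 1.59 − 0.26 = 1.33.
Reliability = 1.33 / 1.74 = 0.764.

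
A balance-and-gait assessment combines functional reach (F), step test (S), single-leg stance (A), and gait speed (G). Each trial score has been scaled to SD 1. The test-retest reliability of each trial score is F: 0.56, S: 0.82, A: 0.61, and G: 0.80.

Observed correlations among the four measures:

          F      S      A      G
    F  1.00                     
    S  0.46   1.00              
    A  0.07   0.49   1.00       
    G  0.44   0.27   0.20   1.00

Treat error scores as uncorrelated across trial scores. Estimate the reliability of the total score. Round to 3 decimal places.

Var(F+S+A+G) = 4 + 2·[0.46 + 0.07 + 0.44 + 0.49 + 0.27 + 0.20] = 4 + 3.86 = 7.86.
Because errors are independent across components, Cov(Tᵢ,Tⱼ) = Cov(Xᵢ,Xⱼ); the off-diagonal part of the true-score variance is the same as above.
True-score variance = [0.56 + 0.82 + 0.61 + 0.80] + 3.86 = 2.79 + 3.86 = 6.65.
Reliability = 6.65 / 7.86 = 0.846.

0.846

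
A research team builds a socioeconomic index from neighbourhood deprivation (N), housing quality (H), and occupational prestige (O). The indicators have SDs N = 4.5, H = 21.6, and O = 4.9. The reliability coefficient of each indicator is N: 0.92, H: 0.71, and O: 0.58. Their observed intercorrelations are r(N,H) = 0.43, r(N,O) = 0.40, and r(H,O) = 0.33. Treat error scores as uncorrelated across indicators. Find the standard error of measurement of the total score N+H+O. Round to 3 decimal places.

12.125

Var(total) = 510.82 + 171.086 = 681.906.
True-score variance = 363.813 + 171.086 = 534.9, so reliability = 0.7844.
Error variance = 681.906 − 534.9 = 147.007; SEM = √147.007 = 12.125.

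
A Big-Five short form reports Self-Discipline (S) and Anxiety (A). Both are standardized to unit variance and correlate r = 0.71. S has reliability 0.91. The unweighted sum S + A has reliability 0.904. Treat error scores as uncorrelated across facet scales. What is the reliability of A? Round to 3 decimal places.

0.762

Var(S+A) = 2 + 2·0.71 = 3.420.
True-score variance = ρ_S + ρ_A + 2·0.71, so 0.904 = (0.91 + ρ_A + 1.42) / 3.420.
ρ_A = 0.904·3.420 − 0.91 − 1.42 = 0.762.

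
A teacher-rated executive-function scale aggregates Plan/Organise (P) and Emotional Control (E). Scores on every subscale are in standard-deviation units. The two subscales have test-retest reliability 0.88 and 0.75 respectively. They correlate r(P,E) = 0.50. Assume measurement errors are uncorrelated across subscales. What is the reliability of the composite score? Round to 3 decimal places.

0.877

Var(P+E) = 2 + 2·[0.50] = 2 + 1 = 3.
Because errors are independent across components, Cov(Tᵢ,Tⱼ) = Cov(Xᵢ,Xⱼ); the off-diagonal part of the true-score variance is the same as above.
True-score variance = [0.88 + 0.75] + 1 = 1.63 + 1 = 2.63.
Reliability = 2.63 / 3 = 0.877.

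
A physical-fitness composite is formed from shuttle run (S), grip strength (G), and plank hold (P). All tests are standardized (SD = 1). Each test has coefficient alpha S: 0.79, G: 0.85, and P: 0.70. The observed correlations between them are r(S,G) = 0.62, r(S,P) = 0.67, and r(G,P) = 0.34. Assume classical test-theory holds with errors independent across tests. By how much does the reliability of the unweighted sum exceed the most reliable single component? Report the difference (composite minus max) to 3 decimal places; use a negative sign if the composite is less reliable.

0.045

Var(sum) = 3 + 3.26 = 6.26; true-score variance = 2.34 + 3.26 = 5.6; composite reliability = 0.8946.
Max component reliability = 0.8500.
Difference = 0.8946 − 0.8500 = 0.045.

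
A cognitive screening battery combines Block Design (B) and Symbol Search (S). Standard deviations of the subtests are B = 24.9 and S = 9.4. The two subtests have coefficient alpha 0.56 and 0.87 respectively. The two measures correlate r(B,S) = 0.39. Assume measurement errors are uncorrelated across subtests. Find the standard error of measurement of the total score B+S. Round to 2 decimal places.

16.86

Var(total) = 708.37 + 182.567 = 890.937.
True-score variance = 424.079 + 182.567 = 606.646, so reliability = 0.6809.
Error variance = 890.937 − 606.646 = 284.291; SEM = √284.291 = 16.86.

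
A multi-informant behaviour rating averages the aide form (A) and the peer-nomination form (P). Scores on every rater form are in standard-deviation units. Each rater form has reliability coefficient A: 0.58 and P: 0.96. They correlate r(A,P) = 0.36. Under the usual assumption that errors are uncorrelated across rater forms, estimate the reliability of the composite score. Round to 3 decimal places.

0.831

Var(A+P) = 2 + 2·[0.36] = 2 + 0.72 = 2.72.
Under uncorrelated errors the observed covariances equal the true-score covariances, so only the own-variance terms attenuate.
True-score variance = [0.58 + 0.96] + 0.72 = 1.54 + 0.72 = 2.26.
Reliability = 2.26 / 2.72 = 0.831.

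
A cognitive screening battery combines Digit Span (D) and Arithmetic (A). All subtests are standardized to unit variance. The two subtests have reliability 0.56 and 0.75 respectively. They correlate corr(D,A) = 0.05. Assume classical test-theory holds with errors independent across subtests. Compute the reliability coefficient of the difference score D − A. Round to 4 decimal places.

0.6368

Var(D−A) = 1 + 1 − 2·0.05 = 2 − 0.1 = 1.9.
Under uncorrelated errors the observed covariances equal the true-score covariances, so only the own-variance terms attenuate.
True-score variance = [0.56 + 0.75] − 0.1 = 1.31 − 0.1 = 1.21.
Reliability = 1.21 / 1.9 = 0.6368.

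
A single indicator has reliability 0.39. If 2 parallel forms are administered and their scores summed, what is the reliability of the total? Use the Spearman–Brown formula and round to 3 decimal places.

ρ_k = kρ / (1 + (k−1)ρ) = 2·0.39 / (1 + 1·0.39) = 0.780 / 1.390 = 0.561.

0.561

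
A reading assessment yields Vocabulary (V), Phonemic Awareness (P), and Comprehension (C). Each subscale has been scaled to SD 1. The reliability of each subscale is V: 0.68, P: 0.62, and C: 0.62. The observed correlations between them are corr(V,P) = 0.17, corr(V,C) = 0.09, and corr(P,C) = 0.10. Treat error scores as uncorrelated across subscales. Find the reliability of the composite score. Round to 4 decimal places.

0.7097

Var(V+P+C) = 3 + 2·[0.17 + 0.09 + 0.10] = 3 + 0.72 = 3.72.
With uncorrelated errors the cross-covariances are all true-score covariance, so they carry over unchanged; only the diagonal terms shrink to ρᵢσᵢ².
True-score variance = [0.68 + 0.62 + 0.62] + 0.72 = 1.92 + 0.72 = 2.64.
Reliability = 2.64 / 3.72 = 0.7097.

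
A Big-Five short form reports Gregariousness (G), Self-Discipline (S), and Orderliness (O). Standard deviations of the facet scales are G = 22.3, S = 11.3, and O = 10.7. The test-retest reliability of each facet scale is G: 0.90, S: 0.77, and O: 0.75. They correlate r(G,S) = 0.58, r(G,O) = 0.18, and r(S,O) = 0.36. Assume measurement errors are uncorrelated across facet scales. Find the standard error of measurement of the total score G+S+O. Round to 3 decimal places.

Var(total) = 739.47 + 465.263 = 1204.73.
True-score variance = 631.75 + 465.263 = 1097.01, so reliability = 0.9106.
Error variance = 1204.73 − 1097.01 = 107.72; SEM = √107.72 = 10.379.

10.379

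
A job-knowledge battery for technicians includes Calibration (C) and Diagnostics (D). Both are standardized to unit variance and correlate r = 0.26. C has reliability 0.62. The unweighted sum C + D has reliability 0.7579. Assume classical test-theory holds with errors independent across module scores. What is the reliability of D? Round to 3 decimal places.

Var(C+D) = 2 + 2·0.26 = 2.520.
True-score variance = ρ_C + ρ_D + 2·0.26, so 0.7579 = (0.62 + ρ_D + 0.52) / 2.520.
ρ_D = 0.7579·2.520 − 0.62 − 0.52 = 0.770.

0.770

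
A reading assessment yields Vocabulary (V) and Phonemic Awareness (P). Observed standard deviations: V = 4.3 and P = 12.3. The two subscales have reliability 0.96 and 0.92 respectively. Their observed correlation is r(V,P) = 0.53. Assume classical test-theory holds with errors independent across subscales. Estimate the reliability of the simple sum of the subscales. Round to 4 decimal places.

Var(V+P) = 4.3² + 12.3² + 2·[4.3·12.3·0.53] = 169.78 + 56.0634 = 225.843.
Because errors are independent across components, Cov(Tᵢ,Tⱼ) = Cov(Xᵢ,Xⱼ); the off-diagonal part of the true-score variance is the same as above.
True-score variance = [4.3²·0.96 + 12.3²·0.92] + 56.0634 = 156.937 + 56.0634 = 213.001.
Reliability = 213.001 / 225.843 = 0.9431.

0.9431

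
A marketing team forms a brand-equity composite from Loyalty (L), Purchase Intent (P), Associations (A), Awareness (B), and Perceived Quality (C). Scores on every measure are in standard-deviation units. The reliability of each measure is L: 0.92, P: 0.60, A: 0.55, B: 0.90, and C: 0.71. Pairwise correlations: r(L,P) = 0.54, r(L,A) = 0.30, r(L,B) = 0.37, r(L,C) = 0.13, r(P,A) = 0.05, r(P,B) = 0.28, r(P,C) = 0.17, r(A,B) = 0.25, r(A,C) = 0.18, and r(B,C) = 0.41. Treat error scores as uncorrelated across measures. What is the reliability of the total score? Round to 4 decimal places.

Var(L+P+A+B+C) = 5 + 2·[0.54 + 0.30 + 0.37 + 0.13 + 0.05 + 0.28 + 0.17 + 0.25 + 0.18 + 0.41] = 5 + 5.36 = 10.36.
Because errors are independent across components, Cov(Tᵢ,Tⱼ) = Cov(Xᵢ,Xⱼ); the off-diagonal part of the true-score variance is the same as above.
True-score variance = [0.92 + 0.60 + 0.55 + 0.90 + 0.71] + 5.36 = 3.68 + 5.36 = 9.04.
Reliability = 9.04 / 10.36 = 0.8726.

0.8726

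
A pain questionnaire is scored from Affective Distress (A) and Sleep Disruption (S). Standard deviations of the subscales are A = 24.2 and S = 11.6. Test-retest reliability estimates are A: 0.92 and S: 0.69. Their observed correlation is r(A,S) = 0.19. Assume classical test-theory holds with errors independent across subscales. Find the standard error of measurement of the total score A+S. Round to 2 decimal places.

9.41

Var(total) = 720.2 + 106.674 = 826.874.
True-score variance = 631.635 + 106.674 = 738.309, so reliability = 0.8929.
Error variance = 826.874 − 738.309 = 88.5648; SEM = √88.5648 = 9.41.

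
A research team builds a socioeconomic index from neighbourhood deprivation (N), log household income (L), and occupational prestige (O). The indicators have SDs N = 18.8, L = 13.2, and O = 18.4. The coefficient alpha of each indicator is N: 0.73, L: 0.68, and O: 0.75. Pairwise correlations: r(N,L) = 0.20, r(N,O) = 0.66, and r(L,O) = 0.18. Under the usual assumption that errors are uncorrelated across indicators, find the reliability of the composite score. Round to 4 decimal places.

0.8438

Var(N+L+O) = 18.8² + 13.2² + 18.4² + 2·[18.8·13.2·0.20 + 18.8·18.4·0.66 + 13.2·18.4·0.18] = 866.24 + 643.315 = 1509.56.
Under uncorrelated errors the observed covariances equal the true-score covariances, so only the own-variance terms attenuate.
True-score variance = [18.8²·0.73 + 13.2²·0.68 + 18.4²·0.75] + 643.315 = 630.414 + 643.315 = 1273.73.
Reliability = 1273.73 / 1509.56 = 0.8438.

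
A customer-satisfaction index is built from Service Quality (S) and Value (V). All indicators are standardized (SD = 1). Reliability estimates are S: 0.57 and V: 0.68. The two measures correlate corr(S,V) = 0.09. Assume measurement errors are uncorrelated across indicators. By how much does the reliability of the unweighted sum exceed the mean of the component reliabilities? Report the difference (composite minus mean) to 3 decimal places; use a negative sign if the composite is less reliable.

Var(sum) = 2 + 0.18 = 2.18; true-score variance = 1.25 + 0.18 = 1.43; composite reliability = 0.6560.
Mean component reliability = 0.6250.
Difference = 0.6560 − 0.6250 = 0.031.

0.031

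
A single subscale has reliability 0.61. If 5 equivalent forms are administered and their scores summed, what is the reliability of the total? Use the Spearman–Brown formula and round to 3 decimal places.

ρ_k = kρ / (1 + (k−1)ρ) = 5·0.61 / (1 + 4·0.61) = 3.050 / 3.440 = 0.887.

0.887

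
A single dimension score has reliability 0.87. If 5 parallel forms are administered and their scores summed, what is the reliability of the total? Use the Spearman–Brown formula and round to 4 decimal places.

0.9710

ρ_k = kρ / (1 + (k−1)ρ) = 5·0.87 / (1 + 4·0.87) = 4.350 / 4.480 = 0.9710.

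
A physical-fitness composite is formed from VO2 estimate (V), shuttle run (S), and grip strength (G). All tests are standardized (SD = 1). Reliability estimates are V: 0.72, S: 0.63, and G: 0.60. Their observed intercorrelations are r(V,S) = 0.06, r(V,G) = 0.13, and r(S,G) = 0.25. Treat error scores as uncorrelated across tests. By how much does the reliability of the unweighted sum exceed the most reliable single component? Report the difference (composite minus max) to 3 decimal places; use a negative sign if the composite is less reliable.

0.009

Var(sum) = 3 + 0.88 = 3.88; true-score variance = 1.95 + 0.88 = 2.83; composite reliability = 0.7294.
Max component reliability = 0.7200.
Difference = 0.7294 − 0.7200 = 0.009.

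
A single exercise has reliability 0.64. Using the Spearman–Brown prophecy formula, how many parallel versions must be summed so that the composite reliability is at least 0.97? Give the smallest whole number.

19

k ≥ ρ*(1−ρ₁)/(ρ₁(1−ρ*)) = 0.97·0.36 / (0.64·0.03) = 18.187.
Smallest integer k = 19.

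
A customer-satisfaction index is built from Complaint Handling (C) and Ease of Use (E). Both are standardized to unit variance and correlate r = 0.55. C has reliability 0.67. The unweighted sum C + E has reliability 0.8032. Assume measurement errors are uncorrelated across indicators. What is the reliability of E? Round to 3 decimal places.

Var(C+E) = 2 + 2·0.55 = 3.100.
True-score variance = ρ_C + ρ_E + 2·0.55, so 0.8032 = (0.67 + ρ_E + 1.10) / 3.100.
ρ_E = 0.8032·3.100 − 0.67 − 1.10 = 0.720.

0.720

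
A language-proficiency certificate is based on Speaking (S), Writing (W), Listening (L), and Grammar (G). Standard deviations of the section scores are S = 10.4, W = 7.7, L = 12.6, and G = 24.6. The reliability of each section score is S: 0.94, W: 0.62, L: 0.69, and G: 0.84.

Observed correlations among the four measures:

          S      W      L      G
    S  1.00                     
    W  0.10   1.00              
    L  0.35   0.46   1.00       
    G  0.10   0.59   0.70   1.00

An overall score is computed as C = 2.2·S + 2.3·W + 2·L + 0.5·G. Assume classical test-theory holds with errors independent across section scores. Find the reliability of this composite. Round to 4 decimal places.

Var(C) = 2.2²·10.4² + 2.3²·7.7² + 2²·12.6² + 0.5²·24.6² + 2·[5.06·10.4·7.7·0.10 + 4.4·10.4·12.6·0.35 + 1.1·10.4·24.6·0.10 + 4.6·7.7·12.6·0.46 + 1.15·7.7·24.6·0.59 + 12.6·24.6·0.70] = 1623.47 + 1642.5 = 3265.97.
With uncorrelated errors the cross-covariances are all true-score covariance, so they carry over unchanged; only the diagonal terms shrink to ρᵢσᵢ².
True-score variance = [2.2²·10.4²·0.94 + 2.3²·7.7²·0.62 + 2²·12.6²·0.69 + 0.5²·24.6²·0.84] + 1642.5 = 1251.81 + 1642.5 = 2894.31.
Reliability = 2894.31 / 3265.97 = 0.8862.

0.8862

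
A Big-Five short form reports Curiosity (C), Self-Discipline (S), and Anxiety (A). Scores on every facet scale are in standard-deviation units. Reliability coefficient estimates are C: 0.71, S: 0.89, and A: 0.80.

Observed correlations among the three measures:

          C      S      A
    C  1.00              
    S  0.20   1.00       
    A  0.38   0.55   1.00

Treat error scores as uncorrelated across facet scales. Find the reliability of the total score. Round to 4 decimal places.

Var(C+S+A) = 3 + 2·[0.20 + 0.38 + 0.55] = 3 + 2.26 = 5.26.
Under uncorrelated errors the observed covariances equal the true-score covariances, so only the own-variance terms attenuate.
True-score variance = [0.71 + 0.89 + 0.80] + 2.26 = 2.4 + 2.26 = 4.66.
Reliability = 4.66 / 5.26 = 0.8859.

0.8859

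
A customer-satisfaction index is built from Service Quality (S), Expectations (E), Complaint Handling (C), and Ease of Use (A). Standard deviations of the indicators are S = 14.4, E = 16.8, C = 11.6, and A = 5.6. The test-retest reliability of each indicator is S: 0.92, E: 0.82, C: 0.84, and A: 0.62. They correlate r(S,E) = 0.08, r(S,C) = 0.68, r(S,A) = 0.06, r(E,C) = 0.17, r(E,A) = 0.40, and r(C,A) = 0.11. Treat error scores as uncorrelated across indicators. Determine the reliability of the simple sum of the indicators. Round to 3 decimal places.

0.907

Var(S+E+C+A) = 14.4² + 16.8² + 11.6² + 5.6² + 2·[14.4·16.8·0.08 + 14.4·11.6·0.68 + 14.4·5.6·0.06 + 16.8·11.6·0.17 + 16.8·5.6·0.40 + 11.6·5.6·0.11] = 655.52 + 431.373 = 1086.89.
With uncorrelated errors the cross-covariances are all true-score covariance, so they carry over unchanged; only the diagonal terms shrink to ρᵢσᵢ².
True-score variance = [14.4²·0.92 + 16.8²·0.82 + 11.6²·0.84 + 5.6²·0.62] + 431.373 = 554.682 + 431.373 = 986.054.
Reliability = 986.054 / 1086.89 = 0.907.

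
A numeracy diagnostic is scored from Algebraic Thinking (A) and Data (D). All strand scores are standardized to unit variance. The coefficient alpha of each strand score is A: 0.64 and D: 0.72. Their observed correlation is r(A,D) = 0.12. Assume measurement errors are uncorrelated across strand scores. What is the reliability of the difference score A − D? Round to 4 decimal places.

0.6364

Var(A−D) = 1 + 1 − 2·0.12 = 2 − 0.24 = 1.76.
Because errors are independent across components, Cov(Tᵢ,Tⱼ) = Cov(Xᵢ,Xⱼ); the off-diagonal part of the true-score variance is the same as above.
True-score variance = [0.64 + 0.72] − 0.24 = 1.36 − 0.24 = 1.12.
Reliability = 1.12 / 1.76 = 0.6364.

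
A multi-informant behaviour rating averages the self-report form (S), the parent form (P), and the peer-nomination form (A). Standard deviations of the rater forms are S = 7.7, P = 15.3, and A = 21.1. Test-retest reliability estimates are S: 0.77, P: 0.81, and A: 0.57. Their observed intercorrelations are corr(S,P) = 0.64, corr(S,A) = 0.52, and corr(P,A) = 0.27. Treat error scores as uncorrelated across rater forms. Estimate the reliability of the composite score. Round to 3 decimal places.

0.798

Var(S+P+A) = 7.7² + 15.3² + 21.1² + 2·[7.7·15.3·0.64 + 7.7·21.1·0.52 + 15.3·21.1·0.27] = 738.59 + 494.094 = 1232.68.
With uncorrelated errors the cross-covariances are all true-score covariance, so they carry over unchanged; only the diagonal terms shrink to ρᵢσᵢ².
True-score variance = [7.7²·0.77 + 15.3²·0.81 + 21.1²·0.57] + 494.094 = 489.036 + 494.094 = 983.13.
Reliability = 983.13 / 1232.68 = 0.798.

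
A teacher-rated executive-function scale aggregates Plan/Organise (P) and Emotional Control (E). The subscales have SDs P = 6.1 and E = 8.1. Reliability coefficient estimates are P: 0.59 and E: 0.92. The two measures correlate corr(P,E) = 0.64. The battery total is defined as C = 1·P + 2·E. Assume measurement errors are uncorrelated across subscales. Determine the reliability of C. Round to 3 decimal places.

0.915

Var(C) = 6.1² + 2²·8.1² + 2·[2·6.1·8.1·0.64] = 299.65 + 126.49 = 426.14.
With uncorrelated errors the cross-covariances are all true-score covariance, so they carry over unchanged; only the diagonal terms shrink to ρᵢσᵢ².
True-score variance = [6.1²·0.59 + 2²·8.1²·0.92] + 126.49 = 263.399 + 126.49 = 389.888.
Reliability = 389.888 / 426.14 = 0.915.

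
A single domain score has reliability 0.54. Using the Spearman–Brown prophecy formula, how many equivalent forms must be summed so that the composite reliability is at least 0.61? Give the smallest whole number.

k ≥ ρ*(1−ρ₁)/(ρ₁(1−ρ*)) = 0.61·0.46 / (0.54·0.39) = 1.332.
Smallest integer k = 2.

2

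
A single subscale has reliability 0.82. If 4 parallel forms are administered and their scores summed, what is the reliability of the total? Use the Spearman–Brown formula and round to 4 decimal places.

0.9480

ρ_k = kρ / (1 + (k−1)ρ) = 4·0.82 / (1 + 3·0.82) = 3.280 / 3.460 = 0.9480.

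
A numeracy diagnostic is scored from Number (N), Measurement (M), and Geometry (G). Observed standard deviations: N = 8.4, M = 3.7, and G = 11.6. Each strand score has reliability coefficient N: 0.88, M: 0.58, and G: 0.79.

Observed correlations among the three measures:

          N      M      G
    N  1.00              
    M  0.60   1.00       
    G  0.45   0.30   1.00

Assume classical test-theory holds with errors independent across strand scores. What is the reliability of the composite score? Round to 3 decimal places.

0.885

Var(N+M+G) = 8.4² + 3.7² + 11.6² + 2·[8.4·3.7·0.60 + 8.4·11.6·0.45 + 3.7·11.6·0.30] = 218.81 + 150.744 = 369.554.
Under uncorrelated errors the observed covariances equal the true-score covariances, so only the own-variance terms attenuate.
True-score variance = [8.4²·0.88 + 3.7²·0.58 + 11.6²·0.79] + 150.744 = 176.335 + 150.744 = 327.079.
Reliability = 327.079 / 369.554 = 0.885.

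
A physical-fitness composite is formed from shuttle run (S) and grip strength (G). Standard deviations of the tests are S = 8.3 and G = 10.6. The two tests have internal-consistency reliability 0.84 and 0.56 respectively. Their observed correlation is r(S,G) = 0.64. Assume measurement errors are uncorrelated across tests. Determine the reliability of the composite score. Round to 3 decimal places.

0.794

Var(S+G) = 8.3² + 10.6² + 2·[8.3·10.6·0.64] = 181.25 + 112.614 = 293.864.
With uncorrelated errors the cross-covariances are all true-score covariance, so they carry over unchanged; only the diagonal terms shrink to ρᵢσᵢ².
True-score variance = [8.3²·0.84 + 10.6²·0.56] + 112.614 = 120.789 + 112.614 = 233.404.
Reliability = 233.404 / 293.864 = 0.794.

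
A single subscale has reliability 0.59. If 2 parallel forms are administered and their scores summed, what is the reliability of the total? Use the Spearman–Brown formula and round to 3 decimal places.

ρ_k = kρ / (1 + (k−1)ρ) = 2·0.59 / (1 + 1·0.59) = 1.180 / 1.590 = 0.742.

0.742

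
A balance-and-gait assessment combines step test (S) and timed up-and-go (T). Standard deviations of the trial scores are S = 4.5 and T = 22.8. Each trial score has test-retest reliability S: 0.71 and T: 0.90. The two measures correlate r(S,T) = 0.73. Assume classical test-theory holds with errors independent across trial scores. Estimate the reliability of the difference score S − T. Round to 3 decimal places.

0.852

Var(S−T) = 4.5² + 22.8² − 2·4.5·22.8·0.73 = 540.09 − 149.796 = 390.294.
With uncorrelated errors the cross-covariances are all true-score covariance, so they carry over unchanged; only the diagonal terms shrink to ρᵢσᵢ².
True-score variance = [4.5²·0.71 + 22.8²·0.90] − 149.796 = 482.234 − 149.796 = 332.438.
Reliability = 332.438 / 390.294 = 0.852.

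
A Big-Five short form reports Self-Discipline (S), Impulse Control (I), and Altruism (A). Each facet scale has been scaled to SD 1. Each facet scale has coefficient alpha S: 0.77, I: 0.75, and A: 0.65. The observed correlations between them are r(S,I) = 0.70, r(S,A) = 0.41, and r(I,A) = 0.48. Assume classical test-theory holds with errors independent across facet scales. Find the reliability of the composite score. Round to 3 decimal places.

Var(S+I+A) = 3 + 2·[0.70 + 0.41 + 0.48] = 3 + 3.18 = 6.18.
Under uncorrelated errors the observed covariances equal the true-score covariances, so only the own-variance terms attenuate.
True-score variance = [0.77 + 0.75 + 0.65] + 3.18 = 2.17 + 3.18 = 5.35.
Reliability = 5.35 / 6.18 = 0.866.

0.866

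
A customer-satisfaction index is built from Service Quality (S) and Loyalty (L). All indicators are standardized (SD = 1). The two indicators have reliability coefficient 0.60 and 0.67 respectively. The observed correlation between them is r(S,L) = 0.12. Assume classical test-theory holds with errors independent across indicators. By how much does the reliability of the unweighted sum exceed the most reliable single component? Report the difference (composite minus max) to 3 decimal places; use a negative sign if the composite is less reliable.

Var(sum) = 2 + 0.24 = 2.24; true-score variance = 1.27 + 0.24 = 1.51; composite reliability = 0.6741.
Max component reliability = 0.6700.
Difference = 0.6741 − 0.6700 = 0.004.

0.004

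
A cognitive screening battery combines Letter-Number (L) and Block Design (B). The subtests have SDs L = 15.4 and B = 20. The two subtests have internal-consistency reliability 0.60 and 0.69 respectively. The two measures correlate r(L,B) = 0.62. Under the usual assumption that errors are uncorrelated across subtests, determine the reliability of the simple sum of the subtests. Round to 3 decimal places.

Var(L+B) = 15.4² + 20² + 2·[15.4·20·0.62] = 637.16 + 381.92 = 1019.08.
With uncorrelated errors the cross-covariances are all true-score covariance, so they carry over unchanged; only the diagonal terms shrink to ρᵢσᵢ².
True-score variance = [15.4²·0.60 + 20²·0.69] + 381.92 = 418.296 + 381.92 = 800.216.
Reliability = 800.216 / 1019.08 = 0.785.

0.785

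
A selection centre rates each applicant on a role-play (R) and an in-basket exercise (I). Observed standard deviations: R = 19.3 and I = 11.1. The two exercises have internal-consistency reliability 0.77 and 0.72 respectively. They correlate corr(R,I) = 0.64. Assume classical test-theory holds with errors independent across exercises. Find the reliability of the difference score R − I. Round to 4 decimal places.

0.4574

Var(R−I) = 19.3² + 11.1² − 2·19.3·11.1·0.64 = 495.7 − 274.214 = 221.486.
With uncorrelated errors the cross-covariances are all true-score covariance, so they carry over unchanged; only the diagonal terms shrink to ρᵢσᵢ².
True-score variance = [19.3²·0.77 + 11.1²·0.72] − 274.214 = 375.529 − 274.214 = 101.314.
Reliability = 101.314 / 221.486 = 0.4574.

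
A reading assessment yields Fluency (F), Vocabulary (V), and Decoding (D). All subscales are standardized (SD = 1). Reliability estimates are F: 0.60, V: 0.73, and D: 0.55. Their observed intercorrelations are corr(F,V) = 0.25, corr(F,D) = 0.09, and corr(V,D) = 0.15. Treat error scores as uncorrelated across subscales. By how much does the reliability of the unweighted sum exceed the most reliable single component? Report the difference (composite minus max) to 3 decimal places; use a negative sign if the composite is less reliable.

Var(sum) = 3 + 0.98 = 3.98; true-score variance = 1.88 + 0.98 = 2.86; composite reliability = 0.7186.
Max component reliability = 0.7300.
Difference = 0.7186 − 0.7300 = -0.011.

-0.011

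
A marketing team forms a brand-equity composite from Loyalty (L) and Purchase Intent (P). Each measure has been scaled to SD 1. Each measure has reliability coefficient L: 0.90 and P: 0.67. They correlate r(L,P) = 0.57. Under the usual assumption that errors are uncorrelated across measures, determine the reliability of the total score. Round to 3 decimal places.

0.863

Var(L+P) = 2 + 2·[0.57] = 2 + 1.14 = 3.14.
Because errors are independent across components, Cov(Tᵢ,Tⱼ) = Cov(Xᵢ,Xⱼ); the off-diagonal part of the true-score variance is the same as above.
True-score variance = [0.90 + 0.67] + 1.14 = 1.57 + 1.14 = 2.71.
Reliability = 2.71 / 3.14 = 0.863.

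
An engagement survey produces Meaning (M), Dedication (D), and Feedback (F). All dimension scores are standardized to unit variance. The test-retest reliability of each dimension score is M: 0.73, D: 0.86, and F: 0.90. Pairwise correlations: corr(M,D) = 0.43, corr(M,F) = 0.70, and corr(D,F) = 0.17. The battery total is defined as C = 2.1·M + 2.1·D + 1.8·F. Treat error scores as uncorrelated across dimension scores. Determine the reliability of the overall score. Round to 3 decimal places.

Var(C) = 2.1² + 2.1² + 1.8² + 2·[4.41·0.43 + 3.78·0.70 + 3.78·0.17] = 12.06 + 10.3698 = 22.4298.
Because errors are independent across components, Cov(Tᵢ,Tⱼ) = Cov(Xᵢ,Xⱼ); the off-diagonal part of the true-score variance is the same as above.
True-score variance = [2.1²·0.73 + 2.1²·0.86 + 1.8²·0.90] + 10.3698 = 9.9279 + 10.3698 = 20.2977.
Reliability = 20.2977 / 22.4298 = 0.905.

0.905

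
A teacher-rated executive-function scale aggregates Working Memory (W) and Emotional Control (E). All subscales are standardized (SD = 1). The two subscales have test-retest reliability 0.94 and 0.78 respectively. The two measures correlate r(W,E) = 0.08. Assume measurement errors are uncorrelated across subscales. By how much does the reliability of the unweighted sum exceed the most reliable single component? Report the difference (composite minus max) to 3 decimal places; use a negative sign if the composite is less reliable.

-0.070

Var(sum) = 2 + 0.16 = 2.16; true-score variance = 1.72 + 0.16 = 1.88; composite reliability = 0.8704.
Max component reliability = 0.9400.
Difference = 0.8704 − 0.9400 = -0.070.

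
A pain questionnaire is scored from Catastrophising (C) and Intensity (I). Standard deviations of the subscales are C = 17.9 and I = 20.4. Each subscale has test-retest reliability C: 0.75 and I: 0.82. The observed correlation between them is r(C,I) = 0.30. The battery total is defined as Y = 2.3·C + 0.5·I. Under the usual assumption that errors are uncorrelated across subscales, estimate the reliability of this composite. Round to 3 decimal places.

0.784

Var(Y) = 2.3²·17.9² + 0.5²·20.4² + 2·[1.15·17.9·20.4·0.30] = 1799.01 + 251.96 = 2050.97.
With uncorrelated errors the cross-covariances are all true-score covariance, so they carry over unchanged; only the diagonal terms shrink to ρᵢσᵢ².
True-score variance = [2.3²·17.9²·0.75 + 0.5²·20.4²·0.82] + 251.96 = 1356.54 + 251.96 = 1608.5.
Reliability = 1608.5 / 2050.97 = 0.784.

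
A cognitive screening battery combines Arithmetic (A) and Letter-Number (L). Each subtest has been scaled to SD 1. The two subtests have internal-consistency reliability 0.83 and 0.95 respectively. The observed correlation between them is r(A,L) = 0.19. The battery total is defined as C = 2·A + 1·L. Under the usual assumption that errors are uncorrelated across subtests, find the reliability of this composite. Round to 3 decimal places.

Var(C) = 2² + 1 + 2·[2·0.19] = 5 + 0.76 = 5.76.
Because errors are independent across components, Cov(Tᵢ,Tⱼ) = Cov(Xᵢ,Xⱼ); the off-diagonal part of the true-score variance is the same as above.
True-score variance = [2²·0.83 + 0.95] + 0.76 = 4.27 + 0.76 = 5.03.
Reliability = 5.03 / 5.76 = 0.873.

0.873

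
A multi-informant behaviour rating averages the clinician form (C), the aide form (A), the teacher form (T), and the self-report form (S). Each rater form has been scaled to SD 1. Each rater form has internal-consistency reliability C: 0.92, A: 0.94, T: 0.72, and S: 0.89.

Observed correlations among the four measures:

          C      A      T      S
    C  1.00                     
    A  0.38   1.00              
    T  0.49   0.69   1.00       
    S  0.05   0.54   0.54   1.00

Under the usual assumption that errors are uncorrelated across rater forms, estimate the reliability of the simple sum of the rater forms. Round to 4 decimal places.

0.9435

Var(C+A+T+S) = 4 + 2·[0.38 + 0.49 + 0.05 + 0.69 + 0.54 + 0.54] = 4 + 5.38 = 9.38.
Under uncorrelated errors the observed covariances equal the true-score covariances, so only the own-variance terms attenuate.
True-score variance = [0.92 + 0.94 + 0.72 + 0.89] + 5.38 = 3.47 + 5.38 = 8.85.
Reliability = 8.85 / 9.38 = 0.9435.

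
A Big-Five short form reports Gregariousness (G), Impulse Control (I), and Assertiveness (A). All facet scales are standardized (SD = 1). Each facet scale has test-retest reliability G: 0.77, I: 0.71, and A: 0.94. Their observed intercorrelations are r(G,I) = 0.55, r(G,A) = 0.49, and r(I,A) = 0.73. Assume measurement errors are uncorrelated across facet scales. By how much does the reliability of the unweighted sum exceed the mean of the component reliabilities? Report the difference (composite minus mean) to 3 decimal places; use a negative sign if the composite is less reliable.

Var(sum) = 3 + 3.54 = 6.54; true-score variance = 2.42 + 3.54 = 5.96; composite reliability = 0.9113.
Mean component reliability = 0.8067.
Difference = 0.9113 − 0.8067 = 0.105.

0.105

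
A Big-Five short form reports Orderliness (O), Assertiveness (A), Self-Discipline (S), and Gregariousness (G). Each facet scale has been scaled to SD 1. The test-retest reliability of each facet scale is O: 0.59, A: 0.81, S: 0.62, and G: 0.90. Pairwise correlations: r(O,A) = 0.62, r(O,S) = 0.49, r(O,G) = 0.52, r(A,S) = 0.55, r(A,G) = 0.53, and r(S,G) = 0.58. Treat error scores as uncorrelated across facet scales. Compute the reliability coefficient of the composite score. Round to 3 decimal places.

0.898

Var(O+A+S+G) = 4 + 2·[0.62 + 0.49 + 0.52 + 0.55 + 0.53 + 0.58] = 4 + 6.58 = 10.58.
Under uncorrelated errors the observed covariances equal the true-score covariances, so only the own-variance terms attenuate.
True-score variance = [0.59 + 0.81 + 0.62 + 0.90] + 6.58 = 2.92 + 6.58 = 9.5.
Reliability = 9.5 / 10.58 = 0.898.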